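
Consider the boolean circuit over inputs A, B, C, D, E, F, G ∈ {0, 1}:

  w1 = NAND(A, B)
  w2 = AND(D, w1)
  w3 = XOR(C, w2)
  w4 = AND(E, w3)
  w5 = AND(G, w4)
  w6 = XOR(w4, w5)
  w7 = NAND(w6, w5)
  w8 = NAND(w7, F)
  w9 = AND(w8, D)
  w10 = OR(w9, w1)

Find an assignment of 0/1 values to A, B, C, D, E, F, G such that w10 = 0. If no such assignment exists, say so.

A=1 B=1 C=1 D=0 E=1 F=1 G=0

Check with A=1 B=1 C=1 D=0 E=1 F=1 G=0:
w1 = NAND(A, B) = NAND(1, 1) = 0
w2 = AND(D, w1) = AND(0, 0) = 0
w3 = XOR(C, w2) = XOR(1, 0) = 1
w4 = AND(E, w3) = AND(1, 1) = 1
w5 = AND(G, w4) = AND(0, 1) = 0
w6 = XOR(w4, w5) = XOR(1, 0) = 1
w7 = NAND(w6, w5) = NAND(1, 0) = 1
w8 = NAND(w7, F) = NAND(1, 1) = 0
w9 = AND(w8, D) = AND(0, 0) = 0
w10 = OR(w9, w1) = OR(0, 0) = 0
So w10 = 0 as required.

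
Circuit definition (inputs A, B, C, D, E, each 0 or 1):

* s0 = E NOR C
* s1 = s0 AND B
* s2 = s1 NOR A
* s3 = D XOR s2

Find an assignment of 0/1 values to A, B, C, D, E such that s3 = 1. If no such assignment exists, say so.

A=1 B=0 C=1 D=1 E=1

s3 = D XOR s2 must be 1, so D and s2 differ.
Check with A=1 B=0 C=1 D=1 E=1:
s0 = E NOR C = 1 NOR 1 = 0
s1 = s0 AND B = 0 AND 0 = 0
s2 = s1 NOR A = 0 NOR 1 = 0
s3 = D XOR s2 = 1 XOR 0 = 1
So s3 = 1 as required.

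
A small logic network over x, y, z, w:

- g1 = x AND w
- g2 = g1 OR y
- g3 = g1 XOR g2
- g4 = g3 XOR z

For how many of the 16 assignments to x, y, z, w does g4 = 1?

8

g4 = g3 XOR z must be 1, so g3 and z differ.
Enumerating the 16 input combinations, 8 give g4 = 1 and 8 give g4 = 0.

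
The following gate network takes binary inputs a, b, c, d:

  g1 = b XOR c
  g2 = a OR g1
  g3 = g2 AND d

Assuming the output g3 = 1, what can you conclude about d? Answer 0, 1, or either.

1

g3 = g2 AND d must be 1, so both g2 = 1 and d = 1.
Every assignment with g3 = 1 has d = 1; there are 6 such assignment(s).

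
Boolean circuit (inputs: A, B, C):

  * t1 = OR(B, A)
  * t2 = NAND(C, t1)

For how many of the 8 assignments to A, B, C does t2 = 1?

t2 = NAND(C, t1) must be 1, so at least one of C, t1 is 0.
Satisfying assignments:
  A=0, B=0, C=0
  A=0, B=0, C=1
  A=0, B=1, C=0
  A=1, B=0, C=0
  A=1, B=1, C=0

5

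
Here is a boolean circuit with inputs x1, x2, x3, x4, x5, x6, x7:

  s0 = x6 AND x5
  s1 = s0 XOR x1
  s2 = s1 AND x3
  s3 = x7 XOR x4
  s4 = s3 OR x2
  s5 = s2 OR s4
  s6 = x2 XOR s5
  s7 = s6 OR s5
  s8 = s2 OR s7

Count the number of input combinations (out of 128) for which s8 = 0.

s8 = s2 OR s7 must be 0, so both s2 = 0 and s7 = 0.
s2 = s1 AND x3 must be 0, so at least one of s1, x3 is 0.
s7 = s6 OR s5 must be 0, so both s6 = 0 and s5 = 0.
Enumerating the 128 input combinations, 24 give s8 = 0 and 104 give s8 = 1.

24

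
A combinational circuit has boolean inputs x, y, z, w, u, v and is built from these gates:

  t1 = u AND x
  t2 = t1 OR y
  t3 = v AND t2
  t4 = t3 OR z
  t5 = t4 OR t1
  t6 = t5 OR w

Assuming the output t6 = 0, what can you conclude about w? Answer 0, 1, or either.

t6 = t5 OR w must be 0, so both t5 = 0 and w = 0.
t5 = t4 OR t1 must be 0, so both t4 = 0 and t1 = 0.
Every assignment with t6 = 0 has w = 0; there are 9 such assignment(s).

0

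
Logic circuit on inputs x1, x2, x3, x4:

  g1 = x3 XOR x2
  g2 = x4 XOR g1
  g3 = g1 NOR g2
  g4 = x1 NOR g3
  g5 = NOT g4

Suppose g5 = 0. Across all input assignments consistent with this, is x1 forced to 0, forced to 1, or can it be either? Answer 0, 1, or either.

g5 = NOT g4 must be 0, so g4 = 1.
g4 = x1 NOR g3 must be 1, so both x1 = 0 and g3 = 0.
Every assignment with g5 = 0 has x1 = 0; there are 6 such assignment(s).

0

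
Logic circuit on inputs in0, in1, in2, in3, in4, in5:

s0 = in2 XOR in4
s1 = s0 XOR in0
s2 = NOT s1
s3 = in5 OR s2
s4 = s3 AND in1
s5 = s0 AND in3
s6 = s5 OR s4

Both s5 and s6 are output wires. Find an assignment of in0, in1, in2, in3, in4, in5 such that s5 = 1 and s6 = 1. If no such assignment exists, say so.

Check with in0=0, in1=0, in2=0, in3=1, in4=1, in5=1:
s0 = in2 XOR in4 = 0 XOR 1 = 1
s1 = s0 XOR in0 = 1 XOR 0 = 1
s2 = NOT s1 = NOT 1 = 0
s3 = in5 OR s2 = 1 OR 0 = 1
s4 = s3 AND in1 = 1 AND 0 = 0
s5 = s0 AND in3 = 1 AND 1 = 1
s6 = s5 OR s4 = 1 OR 0 = 1
So s5 = 1 and s6 = 1.

in0=0, in1=0, in2=0, in3=1, in4=1, in5=1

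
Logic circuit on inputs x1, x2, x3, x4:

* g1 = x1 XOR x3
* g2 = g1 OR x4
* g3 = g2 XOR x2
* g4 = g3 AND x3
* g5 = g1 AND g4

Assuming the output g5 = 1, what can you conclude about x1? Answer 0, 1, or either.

0

g5 = g1 AND g4 must be 1, so both g1 = 1 and g4 = 1.
g1 = x1 XOR x3 must be 1, so x1 and x3 differ.
Every assignment with g5 = 1 has x1 = 0; there are 2 such assignment(s).
  x1=0, x2=0, x3=1, x4=0
  x1=0, x2=0, x3=1, x4=1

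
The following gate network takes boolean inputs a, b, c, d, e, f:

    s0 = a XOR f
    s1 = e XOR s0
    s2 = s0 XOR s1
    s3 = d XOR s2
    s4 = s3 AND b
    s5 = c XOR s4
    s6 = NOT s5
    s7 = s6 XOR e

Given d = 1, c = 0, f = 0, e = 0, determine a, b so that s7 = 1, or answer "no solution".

a=1, b=0

Check with d = 1, c = 0, f = 0, e = 0 and a=1, b=0:
s0 = a XOR f = 1 XOR 0 = 1
s1 = e XOR s0 = 0 XOR 1 = 1
s2 = s0 XOR s1 = 1 XOR 1 = 0
s3 = d XOR s2 = 1 XOR 0 = 1
s4 = s3 AND b = 1 AND 0 = 0
s5 = c XOR s4 = 0 XOR 0 = 0
s6 = NOT s5 = NOT 0 = 1
s7 = s6 XOR e = 1 XOR 0 = 1
So s7 = 1.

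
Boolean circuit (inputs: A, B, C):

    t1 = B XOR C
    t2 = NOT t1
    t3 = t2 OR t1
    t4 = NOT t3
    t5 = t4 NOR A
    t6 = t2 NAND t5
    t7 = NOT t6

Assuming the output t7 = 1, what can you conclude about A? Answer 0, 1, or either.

t7 = NOT t6 must be 1, so t6 = 0.
Every assignment with t7 = 1 has A = 0; there are 2 such assignment(s).
  A=0, B=0, C=0
  A=0, B=1, C=1

0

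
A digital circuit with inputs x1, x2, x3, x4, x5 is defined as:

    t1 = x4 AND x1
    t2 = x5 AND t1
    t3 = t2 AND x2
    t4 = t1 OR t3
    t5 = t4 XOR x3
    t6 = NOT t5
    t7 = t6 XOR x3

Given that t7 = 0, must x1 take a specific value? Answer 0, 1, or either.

t7 = t6 XOR x3 must be 0, so t6 and x3 are equal.
Every assignment with t7 = 0 has x1 = 1; there are 8 such assignment(s).

1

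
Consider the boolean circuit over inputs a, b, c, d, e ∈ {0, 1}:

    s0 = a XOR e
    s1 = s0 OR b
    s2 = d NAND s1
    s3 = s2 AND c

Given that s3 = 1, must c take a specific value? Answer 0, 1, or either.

1

s3 = s2 AND c must be 1, so both s2 = 1 and c = 1.
Every assignment with s3 = 1 has c = 1; there are 10 such assignment(s).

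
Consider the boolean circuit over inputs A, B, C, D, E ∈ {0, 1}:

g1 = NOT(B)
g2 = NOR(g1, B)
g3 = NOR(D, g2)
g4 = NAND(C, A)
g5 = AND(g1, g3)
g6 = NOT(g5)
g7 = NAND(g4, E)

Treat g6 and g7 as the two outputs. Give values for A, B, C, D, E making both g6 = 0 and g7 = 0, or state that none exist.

A=0 B=0 C=1 D=0 E=1

Check with A=0 B=0 C=1 D=0 E=1:
g1 = NOT(B) = NOT 0 = 1
g2 = NOR(g1, B) = NOR(1, 0) = 0
g3 = NOR(D, g2) = NOR(0, 0) = 1
g4 = NAND(C, A) = NAND(1, 0) = 1
g5 = AND(g1, g3) = AND(1, 1) = 1
g6 = NOT(g5) = NOT 1 = 0
g7 = NAND(g4, E) = NAND(1, 1) = 0
So g6 = 0 and g7 = 0.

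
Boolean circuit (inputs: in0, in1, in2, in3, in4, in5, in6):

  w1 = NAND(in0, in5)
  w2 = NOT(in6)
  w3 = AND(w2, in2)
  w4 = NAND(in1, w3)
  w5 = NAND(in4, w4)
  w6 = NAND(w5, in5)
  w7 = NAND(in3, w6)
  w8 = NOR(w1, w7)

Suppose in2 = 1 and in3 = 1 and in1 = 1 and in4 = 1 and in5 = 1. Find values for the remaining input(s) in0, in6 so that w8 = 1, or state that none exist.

in0=1 in6=1

w8 = NOR(w1, w7) must be 1, so both w1 = 0 and w7 = 0.
w1 = NAND(in0, in5) must be 0, so both in0 = 1 and in5 = 1.
Check with in2 = 1 and in3 = 1 and in1 = 1 and in4 = 1 and in5 = 1 and in0=1, in6=1:
w1 = NAND(in0, in5) = NAND(1, 1) = 0
w2 = NOT(in6) = NOT 1 = 0
w3 = AND(w2, in2) = AND(0, 1) = 0
w4 = NAND(in1, w3) = NAND(1, 0) = 1
w5 = NAND(in4, w4) = NAND(1, 1) = 0
w6 = NAND(w5, in5) = NAND(0, 1) = 1
w7 = NAND(in3, w6) = NAND(1, 1) = 0
w8 = NOR(w1, w7) = NOR(0, 0) = 1
So w8 = 1.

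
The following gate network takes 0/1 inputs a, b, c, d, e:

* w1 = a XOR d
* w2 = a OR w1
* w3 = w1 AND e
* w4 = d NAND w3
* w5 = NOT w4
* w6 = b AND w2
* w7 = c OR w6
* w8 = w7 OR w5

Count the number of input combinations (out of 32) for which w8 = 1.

23

w8 = w7 OR w5 must be 1, so at least one of w7, w5 is 1.
Enumerating the 32 input combinations, 23 give w8 = 1 and 9 give w8 = 0.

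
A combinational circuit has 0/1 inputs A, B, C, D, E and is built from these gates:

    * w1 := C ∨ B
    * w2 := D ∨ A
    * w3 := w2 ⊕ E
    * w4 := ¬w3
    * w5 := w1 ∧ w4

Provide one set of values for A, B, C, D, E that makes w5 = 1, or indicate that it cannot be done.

A=0, B=0, C=1, D=0, E=0

Check with A=0, B=0, C=1, D=0, E=0:
w1 = C ∨ B = 1 ∨ 0 = 1
w2 = D ∨ A = 0 ∨ 0 = 0
w3 = w2 ⊕ E = 0 ⊕ 0 = 0
w4 = ¬w3 = ¬0 = 1
w5 = w1 ∧ w4 = 1 ∧ 1 = 1
So w5 = 1 as required.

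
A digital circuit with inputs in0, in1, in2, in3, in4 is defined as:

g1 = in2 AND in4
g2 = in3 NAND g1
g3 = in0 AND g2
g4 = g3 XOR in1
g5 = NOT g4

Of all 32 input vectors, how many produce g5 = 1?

g5 = NOT g4 must be 1, so g4 = 0.
g4 = g3 XOR in1 must be 0, so g3 and in1 are equal.
Enumerating the 32 input combinations, 16 give g5 = 1 and 16 give g5 = 0.

16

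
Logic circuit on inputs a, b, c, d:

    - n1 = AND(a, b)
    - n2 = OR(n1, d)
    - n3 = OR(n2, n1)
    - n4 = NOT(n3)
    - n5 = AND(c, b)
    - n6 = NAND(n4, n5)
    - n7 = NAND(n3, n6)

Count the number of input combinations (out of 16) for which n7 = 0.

10

n7 = NAND(n3, n6) must be 0, so both n3 = 1 and n6 = 1.
Enumerating the 16 input combinations, 10 give n7 = 0 and 6 give n7 = 1.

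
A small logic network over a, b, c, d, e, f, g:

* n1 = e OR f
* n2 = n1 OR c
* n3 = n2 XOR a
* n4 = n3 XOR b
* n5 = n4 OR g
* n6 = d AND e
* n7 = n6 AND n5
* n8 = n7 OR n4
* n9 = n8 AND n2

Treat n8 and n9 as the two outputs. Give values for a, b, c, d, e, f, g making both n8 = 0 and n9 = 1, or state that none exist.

no solution exists

Across all 128 input combinations, none give both n8 = 0 and n9 = 1.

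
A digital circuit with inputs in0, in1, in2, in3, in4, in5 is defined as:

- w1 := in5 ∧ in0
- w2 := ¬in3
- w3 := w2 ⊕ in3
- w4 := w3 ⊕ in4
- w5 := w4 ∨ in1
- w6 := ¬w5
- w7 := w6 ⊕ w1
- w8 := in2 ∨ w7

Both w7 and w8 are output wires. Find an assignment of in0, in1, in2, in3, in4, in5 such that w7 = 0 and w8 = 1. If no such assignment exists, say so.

in0=0 in1=1 in2=1 in3=1 in4=1 in5=1

Check with in0=0 in1=1 in2=1 in3=1 in4=1 in5=1:
w1 = in5 ∧ in0 = 1 ∧ 0 = 0
w2 = ¬in3 = ¬1 = 0
w3 = w2 ⊕ in3 = 0 ⊕ 1 = 1
w4 = w3 ⊕ in4 = 1 ⊕ 1 = 0
w5 = w4 ∨ in1 = 0 ∨ 1 = 1
w6 = ¬w5 = ¬1 = 0
w7 = w6 ⊕ w1 = 0 ⊕ 0 = 0
w8 = in2 ∨ w7 = 1 ∨ 0 = 1
So w7 = 0 and w8 = 1.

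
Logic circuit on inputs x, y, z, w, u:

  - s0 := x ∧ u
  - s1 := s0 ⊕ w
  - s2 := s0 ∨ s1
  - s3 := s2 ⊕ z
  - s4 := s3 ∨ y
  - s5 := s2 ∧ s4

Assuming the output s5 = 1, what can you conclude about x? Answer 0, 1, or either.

either

Both values of x occur among assignments with s5 = 1:
  x=0: x=0, y=0, z=0, w=1, u=0
  x=1: x=1, y=0, z=0, w=0, u=1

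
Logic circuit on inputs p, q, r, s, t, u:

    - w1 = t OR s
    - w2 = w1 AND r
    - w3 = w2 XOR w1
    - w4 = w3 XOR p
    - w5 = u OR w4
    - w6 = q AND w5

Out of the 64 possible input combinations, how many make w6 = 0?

40

w6 = q AND w5 must be 0, so at least one of q, w5 is 0.
Enumerating the 64 input combinations, 40 give w6 = 0 and 24 give w6 = 1.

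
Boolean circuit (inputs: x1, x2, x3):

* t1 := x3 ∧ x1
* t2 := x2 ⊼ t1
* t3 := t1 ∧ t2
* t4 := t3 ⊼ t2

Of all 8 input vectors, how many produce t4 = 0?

t4 = t3 ⊼ t2 must be 0, so both t3 = 1 and t2 = 1.
t3 = t1 ∧ t2 must be 1, so both t1 = 1 and t2 = 1.
Satisfying assignments:
  x1=1, x2=0, x3=1

1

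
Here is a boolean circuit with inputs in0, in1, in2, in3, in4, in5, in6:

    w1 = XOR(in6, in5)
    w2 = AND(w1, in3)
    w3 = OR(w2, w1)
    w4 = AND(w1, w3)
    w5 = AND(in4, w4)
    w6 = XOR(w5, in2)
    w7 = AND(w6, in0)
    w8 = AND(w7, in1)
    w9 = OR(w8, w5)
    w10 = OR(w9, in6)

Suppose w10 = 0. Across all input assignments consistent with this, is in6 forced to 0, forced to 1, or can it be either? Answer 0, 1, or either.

0

w10 = OR(w9, in6) must be 0, so both w9 = 0 and in6 = 0.
w9 = OR(w8, w5) must be 0, so both w8 = 0 and w5 = 0.
Every assignment with w10 = 0 has in6 = 0; there are 42 such assignment(s).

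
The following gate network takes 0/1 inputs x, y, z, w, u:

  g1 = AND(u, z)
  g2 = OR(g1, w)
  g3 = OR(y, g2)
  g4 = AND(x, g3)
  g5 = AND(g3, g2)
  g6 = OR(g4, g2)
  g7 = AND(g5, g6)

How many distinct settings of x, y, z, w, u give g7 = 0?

12

g7 = AND(g5, g6) must be 0, so at least one of g5, g6 is 0.
Enumerating the 32 input combinations, 12 give g7 = 0 and 20 give g7 = 1.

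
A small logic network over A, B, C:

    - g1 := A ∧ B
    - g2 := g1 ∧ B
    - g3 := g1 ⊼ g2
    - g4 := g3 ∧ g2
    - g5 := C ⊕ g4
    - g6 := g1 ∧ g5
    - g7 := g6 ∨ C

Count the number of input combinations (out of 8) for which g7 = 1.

4

g7 = g6 ∨ C must be 1, so at least one of g6, C is 1.
Satisfying assignments:
  A=0, B=0, C=1
  A=0, B=1, C=1
  A=1, B=0, C=1
  A=1, B=1, C=1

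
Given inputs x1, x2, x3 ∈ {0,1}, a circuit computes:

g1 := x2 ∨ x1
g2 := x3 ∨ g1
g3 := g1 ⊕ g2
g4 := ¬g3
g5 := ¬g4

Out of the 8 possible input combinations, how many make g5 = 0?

7

g5 = ¬g4 must be 0, so g4 = 1.
g4 = ¬g3 must be 1, so g3 = 0.
g3 = g1 ⊕ g2 must be 0, so g1 and g2 are equal.
Enumerating the 8 input combinations, 7 give g5 = 0 and 1 give g5 = 1.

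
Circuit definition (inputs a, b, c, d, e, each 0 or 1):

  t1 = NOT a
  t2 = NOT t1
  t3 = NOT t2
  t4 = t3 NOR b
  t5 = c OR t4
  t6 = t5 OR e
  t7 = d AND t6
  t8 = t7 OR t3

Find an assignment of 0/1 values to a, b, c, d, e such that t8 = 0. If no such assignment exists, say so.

t8 = t7 OR t3 must be 0, so both t7 = 0 and t3 = 0.
t7 = d AND t6 must be 0, so at least one of d, t6 is 0.
t3 = NOT t2 must be 0, so t2 = 1.
Check with a=1 b=1 c=1 d=0 e=1:
t1 = NOT a = NOT 1 = 0
t2 = NOT t1 = NOT 0 = 1
t3 = NOT t2 = NOT 1 = 0
t4 = t3 NOR b = 0 NOR 1 = 0
t5 = c OR t4 = 1 OR 0 = 1
t6 = t5 OR e = 1 OR 1 = 1
t7 = d AND t6 = 0 AND 1 = 0
t8 = t7 OR t3 = 0 OR 0 = 0
So t8 = 0 as required.

a=1 b=1 c=1 d=0 e=1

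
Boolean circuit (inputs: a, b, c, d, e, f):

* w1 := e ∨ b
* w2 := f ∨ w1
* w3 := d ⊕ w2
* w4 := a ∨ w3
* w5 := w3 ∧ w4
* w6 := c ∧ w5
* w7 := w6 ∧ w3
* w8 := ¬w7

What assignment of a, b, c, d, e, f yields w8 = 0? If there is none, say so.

w8 = ¬w7 must be 0, so w7 = 1.
w7 = w6 ∧ w3 must be 1, so both w6 = 1 and w3 = 1.
Check with a=1 b=0 c=1 d=0 e=1 f=0:
w1 = e ∨ b = 1 ∨ 0 = 1
w2 = f ∨ w1 = 0 ∨ 1 = 1
w3 = d ⊕ w2 = 0 ⊕ 1 = 1
w4 = a ∨ w3 = 1 ∨ 1 = 1
w5 = w3 ∧ w4 = 1 ∧ 1 = 1
w6 = c ∧ w5 = 1 ∧ 1 = 1
w7 = w6 ∧ w3 = 1 ∧ 1 = 1
w8 = ¬w7 = ¬1 = 0
So w8 = 0 as required.

a=1 b=0 c=1 d=0 e=1 f=0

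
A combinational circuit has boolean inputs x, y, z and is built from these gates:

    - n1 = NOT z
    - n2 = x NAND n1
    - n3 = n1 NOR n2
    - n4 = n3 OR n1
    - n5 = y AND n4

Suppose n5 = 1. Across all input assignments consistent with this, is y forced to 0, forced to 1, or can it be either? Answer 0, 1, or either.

n5 = y AND n4 must be 1, so both y = 1 and n4 = 1.
Every assignment with n5 = 1 has y = 1; there are 2 such assignment(s).
  x=0, y=1, z=0
  x=1, y=1, z=0

1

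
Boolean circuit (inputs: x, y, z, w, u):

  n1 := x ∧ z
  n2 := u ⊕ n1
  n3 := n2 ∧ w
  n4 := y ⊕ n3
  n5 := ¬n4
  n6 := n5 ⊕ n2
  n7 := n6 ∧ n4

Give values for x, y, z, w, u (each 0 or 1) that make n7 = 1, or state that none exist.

x=1, y=1, z=1, w=0, u=0

n7 = n6 ∧ n4 must be 1, so both n6 = 1 and n4 = 1.
n6 = n5 ⊕ n2 must be 1, so n5 and n2 differ.
Check with x=1, y=1, z=1, w=0, u=0:
n1 = x ∧ z = 1 ∧ 1 = 1
n2 = u ⊕ n1 = 0 ⊕ 1 = 1
n3 = n2 ∧ w = 1 ∧ 0 = 0
n4 = y ⊕ n3 = 1 ⊕ 0 = 1
n5 = ¬n4 = ¬1 = 0
n6 = n5 ⊕ n2 = 0 ⊕ 1 = 1
n7 = n6 ∧ n4 = 1 ∧ 1 = 1
So n7 = 1 as required.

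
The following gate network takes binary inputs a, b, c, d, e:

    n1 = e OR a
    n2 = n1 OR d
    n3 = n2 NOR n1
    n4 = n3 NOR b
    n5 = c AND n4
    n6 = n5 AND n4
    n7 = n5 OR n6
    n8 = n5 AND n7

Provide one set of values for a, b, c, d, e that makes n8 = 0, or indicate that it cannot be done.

a=1, b=1, c=1, d=0, e=1

Check with a=1, b=1, c=1, d=0, e=1:
n1 = e OR a = 1 OR 1 = 1
n2 = n1 OR d = 1 OR 0 = 1
n3 = n2 NOR n1 = 1 NOR 1 = 0
n4 = n3 NOR b = 0 NOR 1 = 0
n5 = c AND n4 = 1 AND 0 = 0
n6 = n5 AND n4 = 0 AND 0 = 0
n7 = n5 OR n6 = 0 OR 0 = 0
n8 = n5 AND n7 = 0 AND 0 = 0
So n8 = 0 as required.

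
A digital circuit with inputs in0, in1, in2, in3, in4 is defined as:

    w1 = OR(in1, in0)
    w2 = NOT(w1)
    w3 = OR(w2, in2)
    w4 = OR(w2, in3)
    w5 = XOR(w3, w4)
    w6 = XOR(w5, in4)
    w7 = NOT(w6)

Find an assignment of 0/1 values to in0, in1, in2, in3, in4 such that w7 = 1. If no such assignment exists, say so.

in0=1, in1=1, in2=0, in3=1, in4=1

w7 = NOT(w6) must be 1, so w6 = 0.
Check with in0=1, in1=1, in2=0, in3=1, in4=1:
w1 = OR(in1, in0) = OR(1, 1) = 1
w2 = NOT(w1) = NOT 1 = 0
w3 = OR(w2, in2) = OR(0, 0) = 0
w4 = OR(w2, in3) = OR(0, 1) = 1
w5 = XOR(w3, w4) = XOR(0, 1) = 1
w6 = XOR(w5, in4) = XOR(1, 1) = 0
w7 = NOT(w6) = NOT 0 = 1
So w7 = 1 as required.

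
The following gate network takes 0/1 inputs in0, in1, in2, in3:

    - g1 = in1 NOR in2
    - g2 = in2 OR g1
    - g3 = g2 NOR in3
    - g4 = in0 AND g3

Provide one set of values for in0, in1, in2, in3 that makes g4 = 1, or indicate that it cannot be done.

in0=1, in1=1, in2=0, in3=0

g4 = in0 AND g3 must be 1, so both in0 = 1 and g3 = 1.
g3 = g2 NOR in3 must be 1, so both g2 = 0 and in3 = 0.
Check with in0=1, in1=1, in2=0, in3=0:
g1 = in1 NOR in2 = 1 NOR 0 = 0
g2 = in2 OR g1 = 0 OR 0 = 0
g3 = g2 NOR in3 = 0 NOR 0 = 1
g4 = in0 AND g3 = 1 AND 1 = 1
So g4 = 1 as required.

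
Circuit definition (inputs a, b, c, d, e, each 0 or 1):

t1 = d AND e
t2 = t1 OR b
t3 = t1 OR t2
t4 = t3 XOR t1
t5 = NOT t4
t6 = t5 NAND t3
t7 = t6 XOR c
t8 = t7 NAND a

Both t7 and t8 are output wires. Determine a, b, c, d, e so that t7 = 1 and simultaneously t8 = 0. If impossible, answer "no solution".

a=1, b=0, c=0, d=1, e=0

Check with a=1, b=0, c=0, d=1, e=0:
t1 = d AND e = 1 AND 0 = 0
t2 = t1 OR b = 0 OR 0 = 0
t3 = t1 OR t2 = 0 OR 0 = 0
t4 = t3 XOR t1 = 0 XOR 0 = 0
t5 = NOT t4 = NOT 0 = 1
t6 = t5 NAND t3 = 1 NAND 0 = 1
t7 = t6 XOR c = 1 XOR 0 = 1
t8 = t7 NAND a = 1 NAND 1 = 0
So t7 = 1 and t8 = 0.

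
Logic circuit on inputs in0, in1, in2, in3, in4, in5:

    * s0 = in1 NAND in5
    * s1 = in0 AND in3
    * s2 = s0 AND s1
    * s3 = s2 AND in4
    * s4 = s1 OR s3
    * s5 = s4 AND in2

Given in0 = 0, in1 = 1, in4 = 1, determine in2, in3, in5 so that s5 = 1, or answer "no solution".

no solution exists

With in0 = 0, in1 = 1, in4 = 1 fixed, none of the 8 settings of in2, in3, in5 give s5 = 1.
For example, with in2=1, in3=1, in5=1:
s0 = in1 NAND in5 = 1 NAND 1 = 0
s1 = in0 AND in3 = 0 AND 1 = 0
s2 = s0 AND s1 = 0 AND 0 = 0
s3 = s2 AND in4 = 0 AND 1 = 0
s4 = s1 OR s3 = 0 OR 0 = 0
s5 = s4 AND in2 = 0 AND 1 = 0
giving s5 = 0 ≠ 1.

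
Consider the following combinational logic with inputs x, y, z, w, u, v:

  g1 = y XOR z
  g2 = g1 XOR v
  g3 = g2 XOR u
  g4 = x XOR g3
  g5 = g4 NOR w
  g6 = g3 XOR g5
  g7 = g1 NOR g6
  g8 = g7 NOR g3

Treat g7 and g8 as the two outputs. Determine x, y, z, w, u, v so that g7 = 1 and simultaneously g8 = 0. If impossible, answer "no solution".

Check with x=0, y=0, z=0, w=1, u=0, v=0:
g1 = y XOR z = 0 XOR 0 = 0
g2 = g1 XOR v = 0 XOR 0 = 0
g3 = g2 XOR u = 0 XOR 0 = 0
g4 = x XOR g3 = 0 XOR 0 = 0
g5 = g4 NOR w = 0 NOR 1 = 0
g6 = g3 XOR g5 = 0 XOR 0 = 0
g7 = g1 NOR g6 = 0 NOR 0 = 1
g8 = g7 NOR g3 = 1 NOR 0 = 0
So g7 = 1 and g8 = 0.

x=0, y=0, z=0, w=1, u=0, v=0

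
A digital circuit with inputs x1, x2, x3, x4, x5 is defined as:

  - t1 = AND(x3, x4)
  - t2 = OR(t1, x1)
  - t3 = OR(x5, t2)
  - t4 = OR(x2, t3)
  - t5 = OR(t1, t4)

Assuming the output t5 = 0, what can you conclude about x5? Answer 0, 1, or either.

t5 = OR(t1, t4) must be 0, so both t1 = 0 and t4 = 0.
t1 = AND(x3, x4) must be 0, so at least one of x3, x4 is 0.
Every assignment with t5 = 0 has x5 = 0; there are 3 such assignment(s).
  x1=0, x2=0, x3=0, x4=0, x5=0
  x1=0, x2=0, x3=0, x4=1, x5=0
  x1=0, x2=0, x3=1, x4=0, x5=0

0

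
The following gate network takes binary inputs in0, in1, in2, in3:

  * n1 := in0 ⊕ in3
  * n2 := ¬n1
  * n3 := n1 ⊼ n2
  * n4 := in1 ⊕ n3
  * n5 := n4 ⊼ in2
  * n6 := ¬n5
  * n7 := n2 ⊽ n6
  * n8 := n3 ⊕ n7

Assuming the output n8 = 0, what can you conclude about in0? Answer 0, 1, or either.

either

Both values of in0 occur among assignments with n8 = 0:
  in0=0: in0=0, in1=0, in2=0, in3=1
  in0=1: in0=1, in1=0, in2=0, in3=0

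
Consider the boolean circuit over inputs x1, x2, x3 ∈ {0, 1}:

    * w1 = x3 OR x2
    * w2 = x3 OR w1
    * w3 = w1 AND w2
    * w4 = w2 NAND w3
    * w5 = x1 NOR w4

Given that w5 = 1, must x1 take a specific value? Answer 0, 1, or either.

w5 = x1 NOR w4 must be 1, so both x1 = 0 and w4 = 0.
Every assignment with w5 = 1 has x1 = 0; there are 3 such assignment(s).
  x1=0, x2=0, x3=1
  x1=0, x2=1, x3=0
  x1=0, x2=1, x3=1

0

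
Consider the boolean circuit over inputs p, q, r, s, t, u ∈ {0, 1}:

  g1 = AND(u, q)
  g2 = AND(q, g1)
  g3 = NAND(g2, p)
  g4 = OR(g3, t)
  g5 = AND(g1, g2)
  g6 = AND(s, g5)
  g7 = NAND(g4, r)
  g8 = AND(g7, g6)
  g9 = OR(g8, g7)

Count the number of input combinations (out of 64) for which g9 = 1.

34

g9 = OR(g8, g7) must be 1, so at least one of g8, g7 is 1.
Enumerating the 64 input combinations, 34 give g9 = 1 and 30 give g9 = 0.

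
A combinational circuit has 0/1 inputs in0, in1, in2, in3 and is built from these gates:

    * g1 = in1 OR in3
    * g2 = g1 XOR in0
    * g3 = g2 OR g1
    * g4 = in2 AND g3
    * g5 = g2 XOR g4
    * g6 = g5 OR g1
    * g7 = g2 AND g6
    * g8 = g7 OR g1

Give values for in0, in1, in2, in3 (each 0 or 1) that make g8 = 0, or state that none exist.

g8 = g7 OR g1 must be 0, so both g7 = 0 and g1 = 0.
g7 = g2 AND g6 must be 0, so at least one of g2, g6 is 0.
Check with in0=1, in1=0, in2=1, in3=0:
g1 = in1 OR in3 = 0 OR 0 = 0
g2 = g1 XOR in0 = 0 XOR 1 = 1
g3 = g2 OR g1 = 1 OR 0 = 1
g4 = in2 AND g3 = 1 AND 1 = 1
g5 = g2 XOR g4 = 1 XOR 1 = 0
g6 = g5 OR g1 = 0 OR 0 = 0
g7 = g2 AND g6 = 1 AND 0 = 0
g8 = g7 OR g1 = 0 OR 0 = 0
So g8 = 0 as required.

in0=1, in1=0, in2=1, in3=0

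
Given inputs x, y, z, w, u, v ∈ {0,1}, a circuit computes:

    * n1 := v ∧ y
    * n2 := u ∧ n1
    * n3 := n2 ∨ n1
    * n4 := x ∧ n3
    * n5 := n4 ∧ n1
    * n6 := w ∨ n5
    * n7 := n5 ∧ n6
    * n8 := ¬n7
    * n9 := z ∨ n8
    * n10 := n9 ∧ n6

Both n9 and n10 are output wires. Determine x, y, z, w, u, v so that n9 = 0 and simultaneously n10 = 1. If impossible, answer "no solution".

Across all 64 input combinations, none give both n9 = 0 and n10 = 1.

no solution exists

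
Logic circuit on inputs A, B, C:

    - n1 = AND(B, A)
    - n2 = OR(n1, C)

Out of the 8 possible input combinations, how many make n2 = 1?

5

n2 = OR(n1, C) must be 1, so at least one of n1, C is 1.
Enumerating the 8 input combinations, 5 give n2 = 1 and 3 give n2 = 0.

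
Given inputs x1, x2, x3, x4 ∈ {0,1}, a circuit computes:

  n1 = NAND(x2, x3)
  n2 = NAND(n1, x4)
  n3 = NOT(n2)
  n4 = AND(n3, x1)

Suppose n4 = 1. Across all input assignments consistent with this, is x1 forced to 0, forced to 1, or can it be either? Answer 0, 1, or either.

1

n4 = AND(n3, x1) must be 1, so both n3 = 1 and x1 = 1.
n3 = NOT(n2) must be 1, so n2 = 0.
n2 = NAND(n1, x4) must be 0, so both n1 = 1 and x4 = 1.
Every assignment with n4 = 1 has x1 = 1; there are 3 such assignment(s).
  x1=1, x2=0, x3=0, x4=1
  x1=1, x2=0, x3=1, x4=1
  x1=1, x2=1, x3=0, x4=1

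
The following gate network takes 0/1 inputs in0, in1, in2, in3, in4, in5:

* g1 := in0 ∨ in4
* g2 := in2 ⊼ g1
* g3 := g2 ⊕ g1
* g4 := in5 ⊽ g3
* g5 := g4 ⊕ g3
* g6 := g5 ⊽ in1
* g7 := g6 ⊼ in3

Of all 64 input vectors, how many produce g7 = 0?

g7 = g6 ⊼ in3 must be 0, so both g6 = 1 and in3 = 1.
Satisfying assignments:
  in0=0, in1=0, in2=0, in3=1, in4=1, in5=1
  in0=1, in1=0, in2=0, in3=1, in4=0, in5=1
  in0=1, in1=0, in2=0, in3=1, in4=1, in5=1

3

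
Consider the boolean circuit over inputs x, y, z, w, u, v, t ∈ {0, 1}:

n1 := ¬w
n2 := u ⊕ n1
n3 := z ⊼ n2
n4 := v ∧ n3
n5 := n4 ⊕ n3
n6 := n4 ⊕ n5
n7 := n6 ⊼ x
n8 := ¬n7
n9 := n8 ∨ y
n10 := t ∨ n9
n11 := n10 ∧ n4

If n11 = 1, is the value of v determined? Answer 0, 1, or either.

n11 = n10 ∧ n4 must be 1, so both n10 = 1 and n4 = 1.
n10 = t ∨ n9 must be 1, so at least one of t, n9 is 1.
Every assignment with n11 = 1 has v = 1; there are 42 such assignment(s).

1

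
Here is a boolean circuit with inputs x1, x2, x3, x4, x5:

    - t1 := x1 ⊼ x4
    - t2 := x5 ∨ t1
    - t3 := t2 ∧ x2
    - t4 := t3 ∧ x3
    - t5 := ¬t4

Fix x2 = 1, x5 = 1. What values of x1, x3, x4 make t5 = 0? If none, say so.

x1=1 x3=1 x4=0

t5 = ¬t4 must be 0, so t4 = 1.
t4 = t3 ∧ x3 must be 1, so both t3 = 1 and x3 = 1.
Check with x2 = 1, x5 = 1 and x1=1, x3=1, x4=0:
t1 = x1 ⊼ x4 = 1 ⊼ 0 = 1
t2 = x5 ∨ t1 = 1 ∨ 1 = 1
t3 = t2 ∧ x2 = 1 ∧ 1 = 1
t4 = t3 ∧ x3 = 1 ∧ 1 = 1
t5 = ¬t4 = ¬1 = 0
So t5 = 0.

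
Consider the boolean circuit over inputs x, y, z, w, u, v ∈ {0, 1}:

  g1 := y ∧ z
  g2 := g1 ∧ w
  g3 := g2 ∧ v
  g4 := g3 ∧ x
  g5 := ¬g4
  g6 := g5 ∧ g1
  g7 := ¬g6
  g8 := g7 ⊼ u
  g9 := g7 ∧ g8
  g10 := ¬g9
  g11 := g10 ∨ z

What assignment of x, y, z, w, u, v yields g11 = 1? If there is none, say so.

g11 = g10 ∨ z must be 1, so at least one of g10, z is 1.
Check with x=1, y=0, z=0, w=1, u=1, v=1:
g1 = y ∧ z = 0 ∧ 0 = 0
g2 = g1 ∧ w = 0 ∧ 1 = 0
g3 = g2 ∧ v = 0 ∧ 1 = 0
g4 = g3 ∧ x = 0 ∧ 1 = 0
g5 = ¬g4 = ¬0 = 1
g6 = g5 ∧ g1 = 1 ∧ 0 = 0
g7 = ¬g6 = ¬0 = 1
g8 = g7 ⊼ u = 1 ⊼ 1 = 0
g9 = g7 ∧ g8 = 1 ∧ 0 = 0
g10 = ¬g9 = ¬0 = 1
g11 = g10 ∨ z = 1 ∨ 0 = 1
So g11 = 1 as required.

x=1, y=0, z=0, w=1, u=1, v=1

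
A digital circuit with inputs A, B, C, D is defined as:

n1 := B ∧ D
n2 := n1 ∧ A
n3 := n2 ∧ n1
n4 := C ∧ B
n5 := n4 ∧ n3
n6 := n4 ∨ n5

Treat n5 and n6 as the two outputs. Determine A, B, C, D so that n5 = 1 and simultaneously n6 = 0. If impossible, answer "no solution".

Across all 16 input combinations, none give both n5 = 1 and n6 = 0.

no solution exists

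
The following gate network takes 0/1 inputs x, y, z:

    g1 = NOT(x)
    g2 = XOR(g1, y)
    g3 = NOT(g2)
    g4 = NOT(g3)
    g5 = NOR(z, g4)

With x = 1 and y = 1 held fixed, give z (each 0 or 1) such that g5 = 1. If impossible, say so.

no solution exists

With x = 1 and y = 1 fixed, none of the 2 settings of z give g5 = 1.
For example, with z=0:
g1 = NOT(x) = NOT 1 = 0
g2 = XOR(g1, y) = XOR(0, 1) = 1
g3 = NOT(g2) = NOT 1 = 0
g4 = NOT(g3) = NOT 0 = 1
g5 = NOR(z, g4) = NOR(0, 1) = 0
giving g5 = 0 ≠ 1.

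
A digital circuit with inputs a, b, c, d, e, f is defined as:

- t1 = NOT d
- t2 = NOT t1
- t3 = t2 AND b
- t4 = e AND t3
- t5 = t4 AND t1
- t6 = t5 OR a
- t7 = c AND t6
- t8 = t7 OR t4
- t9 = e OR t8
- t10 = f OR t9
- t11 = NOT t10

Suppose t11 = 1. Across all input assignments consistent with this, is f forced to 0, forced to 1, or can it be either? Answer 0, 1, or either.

0

t11 = NOT t10 must be 1, so t10 = 0.
Every assignment with t11 = 1 has f = 0; there are 12 such assignment(s).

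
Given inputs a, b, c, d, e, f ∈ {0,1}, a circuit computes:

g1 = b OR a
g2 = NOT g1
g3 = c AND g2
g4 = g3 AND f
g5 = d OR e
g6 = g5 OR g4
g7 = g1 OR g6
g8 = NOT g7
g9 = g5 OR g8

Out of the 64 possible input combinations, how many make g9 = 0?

g9 = g5 OR g8 must be 0, so both g5 = 0 and g8 = 0.
g5 = d OR e must be 0, so both d = 0 and e = 0.
g8 = NOT g7 must be 0, so g7 = 1.
Enumerating the 64 input combinations, 13 give g9 = 0 and 51 give g9 = 1.

13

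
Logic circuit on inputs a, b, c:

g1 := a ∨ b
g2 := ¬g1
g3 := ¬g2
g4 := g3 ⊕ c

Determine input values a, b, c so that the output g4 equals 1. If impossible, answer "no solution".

Check with a=1, b=1, c=0:
g1 = a ∨ b = 1 ∨ 1 = 1
g2 = ¬g1 = ¬1 = 0
g3 = ¬g2 = ¬0 = 1
g4 = g3 ⊕ c = 1 ⊕ 0 = 1
So g4 = 1 as required.

a=1, b=1, c=0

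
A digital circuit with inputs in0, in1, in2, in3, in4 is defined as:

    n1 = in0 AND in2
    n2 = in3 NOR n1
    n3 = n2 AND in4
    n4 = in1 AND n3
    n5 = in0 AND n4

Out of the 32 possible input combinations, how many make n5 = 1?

n5 = in0 AND n4 must be 1, so both in0 = 1 and n4 = 1.
n4 = in1 AND n3 must be 1, so both in1 = 1 and n3 = 1.
n3 = n2 AND in4 must be 1, so both n2 = 1 and in4 = 1.
Satisfying assignments:
  in0=1, in1=1, in2=0, in3=0, in4=1

1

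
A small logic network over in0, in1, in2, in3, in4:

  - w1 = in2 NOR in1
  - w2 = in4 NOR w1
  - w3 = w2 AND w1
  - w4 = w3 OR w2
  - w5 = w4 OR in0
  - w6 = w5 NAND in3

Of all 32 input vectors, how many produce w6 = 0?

w6 = w5 NAND in3 must be 0, so both w5 = 1 and in3 = 1.
Enumerating the 32 input combinations, 11 give w6 = 0 and 21 give w6 = 1.

11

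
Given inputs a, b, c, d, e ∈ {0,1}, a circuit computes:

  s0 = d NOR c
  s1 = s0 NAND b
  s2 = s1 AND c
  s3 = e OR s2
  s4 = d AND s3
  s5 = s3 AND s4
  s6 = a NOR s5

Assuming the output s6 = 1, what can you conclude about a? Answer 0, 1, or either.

s6 = a NOR s5 must be 1, so both a = 0 and s5 = 0.
s5 = s3 AND s4 must be 0, so at least one of s3, s4 is 0.
Every assignment with s6 = 1 has a = 0; there are 10 such assignment(s).

0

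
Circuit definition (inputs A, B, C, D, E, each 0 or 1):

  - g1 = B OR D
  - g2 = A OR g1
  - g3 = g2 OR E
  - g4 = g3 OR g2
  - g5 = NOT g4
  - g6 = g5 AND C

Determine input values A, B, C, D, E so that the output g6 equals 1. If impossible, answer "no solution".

A=0, B=0, C=1, D=0, E=0

g6 = g5 AND C must be 1, so both g5 = 1 and C = 1.
Check with A=0, B=0, C=1, D=0, E=0:
g1 = B OR D = 0 OR 0 = 0
g2 = A OR g1 = 0 OR 0 = 0
g3 = g2 OR E = 0 OR 0 = 0
g4 = g3 OR g2 = 0 OR 0 = 0
g5 = NOT g4 = NOT 0 = 1
g6 = g5 AND C = 1 AND 1 = 1
So g6 = 1 as required.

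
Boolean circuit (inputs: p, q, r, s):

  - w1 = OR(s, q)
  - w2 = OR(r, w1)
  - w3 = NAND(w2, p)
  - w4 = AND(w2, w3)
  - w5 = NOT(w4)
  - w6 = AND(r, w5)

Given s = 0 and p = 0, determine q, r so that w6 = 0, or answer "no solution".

Check with s = 0 and p = 0 and q=1, r=0:
w1 = OR(s, q) = OR(0, 1) = 1
w2 = OR(r, w1) = OR(0, 1) = 1
w3 = NAND(w2, p) = NAND(1, 0) = 1
w4 = AND(w2, w3) = AND(1, 1) = 1
w5 = NOT(w4) = NOT 1 = 0
w6 = AND(r, w5) = AND(0, 0) = 0
So w6 = 0.

q=1, r=0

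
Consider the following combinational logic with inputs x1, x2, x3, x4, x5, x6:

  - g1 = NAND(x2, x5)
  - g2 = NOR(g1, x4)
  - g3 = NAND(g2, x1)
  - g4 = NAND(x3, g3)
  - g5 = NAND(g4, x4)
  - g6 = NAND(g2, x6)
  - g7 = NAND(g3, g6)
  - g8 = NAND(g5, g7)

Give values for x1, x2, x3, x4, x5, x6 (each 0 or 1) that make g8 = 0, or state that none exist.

g8 = NAND(g5, g7) must be 0, so both g5 = 1 and g7 = 1.
g5 = NAND(g4, x4) must be 1, so at least one of g4, x4 is 0.
g7 = NAND(g3, g6) must be 1, so at least one of g3, g6 is 0.
Check with x1=1, x2=1, x3=0, x4=0, x5=1, x6=1:
g1 = NAND(x2, x5) = NAND(1, 1) = 0
g2 = NOR(g1, x4) = NOR(0, 0) = 1
g3 = NAND(g2, x1) = NAND(1, 1) = 0
g4 = NAND(x3, g3) = NAND(0, 0) = 1
g5 = NAND(g4, x4) = NAND(1, 0) = 1
g6 = NAND(g2, x6) = NAND(1, 1) = 0
g7 = NAND(g3, g6) = NAND(0, 0) = 1
g8 = NAND(g5, g7) = NAND(1, 1) = 0
So g8 = 0 as required.

x1=1, x2=1, x3=0, x4=0, x5=1, x6=1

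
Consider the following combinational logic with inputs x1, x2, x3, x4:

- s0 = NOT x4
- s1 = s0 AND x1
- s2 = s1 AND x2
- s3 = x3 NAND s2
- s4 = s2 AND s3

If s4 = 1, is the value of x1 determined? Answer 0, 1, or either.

1

s4 = s2 AND s3 must be 1, so both s2 = 1 and s3 = 1.
s2 = s1 AND x2 must be 1, so both s1 = 1 and x2 = 1.
s3 = x3 NAND s2 must be 1, so at least one of x3, s2 is 0.
Every assignment with s4 = 1 has x1 = 1; there are 1 such assignment(s).
  x1=1, x2=1, x3=0, x4=0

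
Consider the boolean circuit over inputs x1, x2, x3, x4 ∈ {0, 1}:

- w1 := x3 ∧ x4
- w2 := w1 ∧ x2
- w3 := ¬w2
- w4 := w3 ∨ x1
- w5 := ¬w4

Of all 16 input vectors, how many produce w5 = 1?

1

w5 = ¬w4 must be 1, so w4 = 0.
w4 = w3 ∨ x1 must be 0, so both w3 = 0 and x1 = 0.
w3 = ¬w2 must be 0, so w2 = 1.
Satisfying assignments:
  x1=0, x2=1, x3=1, x4=1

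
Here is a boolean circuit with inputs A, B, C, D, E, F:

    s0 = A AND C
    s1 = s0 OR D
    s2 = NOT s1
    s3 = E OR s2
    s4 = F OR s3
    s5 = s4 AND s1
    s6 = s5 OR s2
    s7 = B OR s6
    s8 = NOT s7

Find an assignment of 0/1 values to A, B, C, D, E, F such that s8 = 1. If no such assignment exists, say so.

Check with A=1, B=0, C=1, D=1, E=0, F=0:
s0 = A AND C = 1 AND 1 = 1
s1 = s0 OR D = 1 OR 1 = 1
s2 = NOT s1 = NOT 1 = 0
s3 = E OR s2 = 0 OR 0 = 0
s4 = F OR s3 = 0 OR 0 = 0
s5 = s4 AND s1 = 0 AND 1 = 0
s6 = s5 OR s2 = 0 OR 0 = 0
s7 = B OR s6 = 0 OR 0 = 0
s8 = NOT s7 = NOT 0 = 1
So s8 = 1 as required.

A=1, B=0, C=1, D=1, E=0, F=0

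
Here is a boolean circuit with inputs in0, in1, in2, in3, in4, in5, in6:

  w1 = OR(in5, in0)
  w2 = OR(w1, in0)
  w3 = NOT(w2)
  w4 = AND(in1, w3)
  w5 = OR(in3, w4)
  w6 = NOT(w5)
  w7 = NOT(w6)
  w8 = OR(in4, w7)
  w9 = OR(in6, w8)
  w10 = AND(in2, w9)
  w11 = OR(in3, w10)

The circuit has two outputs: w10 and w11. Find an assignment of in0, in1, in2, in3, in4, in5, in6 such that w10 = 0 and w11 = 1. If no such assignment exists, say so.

in0=0, in1=0, in2=0, in3=1, in4=1, in5=0, in6=0

Check with in0=0, in1=0, in2=0, in3=1, in4=1, in5=0, in6=0:
w1 = OR(in5, in0) = OR(0, 0) = 0
w2 = OR(w1, in0) = OR(0, 0) = 0
w3 = NOT(w2) = NOT 0 = 1
w4 = AND(in1, w3) = AND(0, 1) = 0
w5 = OR(in3, w4) = OR(1, 0) = 1
w6 = NOT(w5) = NOT 1 = 0
w7 = NOT(w6) = NOT 0 = 1
w8 = OR(in4, w7) = OR(1, 1) = 1
w9 = OR(in6, w8) = OR(0, 1) = 1
w10 = AND(in2, w9) = AND(0, 1) = 0
w11 = OR(in3, w10) = OR(1, 0) = 1
So w10 = 0 and w11 = 1.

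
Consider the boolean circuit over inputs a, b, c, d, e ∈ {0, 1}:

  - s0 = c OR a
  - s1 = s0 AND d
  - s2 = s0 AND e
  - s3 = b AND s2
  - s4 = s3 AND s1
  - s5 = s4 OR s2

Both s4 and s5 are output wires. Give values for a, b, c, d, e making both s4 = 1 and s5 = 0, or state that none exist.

Across all 32 input combinations, none give both s4 = 1 and s5 = 0.

no solution exists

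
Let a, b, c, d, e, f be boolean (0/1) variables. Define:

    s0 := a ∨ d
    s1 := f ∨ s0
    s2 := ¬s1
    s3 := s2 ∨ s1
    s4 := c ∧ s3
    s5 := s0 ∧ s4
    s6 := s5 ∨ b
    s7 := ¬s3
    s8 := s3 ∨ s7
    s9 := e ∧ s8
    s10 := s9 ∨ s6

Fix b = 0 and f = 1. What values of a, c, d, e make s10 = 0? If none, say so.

a=0 c=0 d=0 e=0

s10 = s9 ∨ s6 must be 0, so both s9 = 0 and s6 = 0.
Check with b = 0 and f = 1 and a=0, c=0, d=0, e=0:
s0 = a ∨ d = 0 ∨ 0 = 0
s1 = f ∨ s0 = 1 ∨ 0 = 1
s2 = ¬s1 = ¬1 = 0
s3 = s2 ∨ s1 = 0 ∨ 1 = 1
s4 = c ∧ s3 = 0 ∧ 1 = 0
s5 = s0 ∧ s4 = 0 ∧ 0 = 0
s6 = s5 ∨ b = 0 ∨ 0 = 0
s7 = ¬s3 = ¬1 = 0
s8 = s3 ∨ s7 = 1 ∨ 0 = 1
s9 = e ∧ s8 = 0 ∧ 1 = 0
s10 = s9 ∨ s6 = 0 ∨ 0 = 0
So s10 = 0.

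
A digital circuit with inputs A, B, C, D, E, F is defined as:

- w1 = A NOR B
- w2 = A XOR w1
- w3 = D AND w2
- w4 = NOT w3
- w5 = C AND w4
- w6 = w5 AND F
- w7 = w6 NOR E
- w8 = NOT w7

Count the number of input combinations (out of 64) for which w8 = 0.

w8 = NOT w7 must be 0, so w7 = 1.
w7 = w6 NOR E must be 1, so both w6 = 0 and E = 0.
w6 = w5 AND F must be 0, so at least one of w5, F is 0.
Enumerating the 64 input combinations, 27 give w8 = 0 and 37 give w8 = 1.

27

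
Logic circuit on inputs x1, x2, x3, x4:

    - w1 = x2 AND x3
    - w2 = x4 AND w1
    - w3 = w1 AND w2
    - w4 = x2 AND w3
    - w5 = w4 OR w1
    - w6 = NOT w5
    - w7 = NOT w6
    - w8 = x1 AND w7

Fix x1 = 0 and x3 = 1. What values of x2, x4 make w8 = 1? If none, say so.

With x1 = 0 and x3 = 1 fixed, none of the 4 settings of x2, x4 give w8 = 1.
For example, with x2=0, x4=1:
w1 = x2 AND x3 = 0 AND 1 = 0
w2 = x4 AND w1 = 1 AND 0 = 0
w3 = w1 AND w2 = 0 AND 0 = 0
w4 = x2 AND w3 = 0 AND 0 = 0
w5 = w4 OR w1 = 0 OR 0 = 0
w6 = NOT w5 = NOT 0 = 1
w7 = NOT w6 = NOT 1 = 0
w8 = x1 AND w7 = 0 AND 0 = 0
giving w8 = 0 ≠ 1.

no solution exists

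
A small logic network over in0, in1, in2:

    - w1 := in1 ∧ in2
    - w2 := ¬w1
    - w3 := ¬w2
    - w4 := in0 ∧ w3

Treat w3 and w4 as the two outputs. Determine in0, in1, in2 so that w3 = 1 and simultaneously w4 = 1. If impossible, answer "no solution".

in0=1, in1=1, in2=1

Check with in0=1, in1=1, in2=1:
w1 = in1 ∧ in2 = 1 ∧ 1 = 1
w2 = ¬w1 = ¬1 = 0
w3 = ¬w2 = ¬0 = 1
w4 = in0 ∧ w3 = 1 ∧ 1 = 1
So w3 = 1 and w4 = 1.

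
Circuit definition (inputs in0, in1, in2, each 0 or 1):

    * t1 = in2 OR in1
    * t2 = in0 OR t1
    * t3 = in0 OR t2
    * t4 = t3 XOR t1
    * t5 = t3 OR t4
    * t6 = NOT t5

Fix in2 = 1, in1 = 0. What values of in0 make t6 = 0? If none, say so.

in0=1

Check with in2 = 1, in1 = 0 and in0=1:
t1 = in2 OR in1 = 1 OR 0 = 1
t2 = in0 OR t1 = 1 OR 1 = 1
t3 = in0 OR t2 = 1 OR 1 = 1
t4 = t3 XOR t1 = 1 XOR 1 = 0
t5 = t3 OR t4 = 1 OR 0 = 1
t6 = NOT t5 = NOT 1 = 0
So t6 = 0.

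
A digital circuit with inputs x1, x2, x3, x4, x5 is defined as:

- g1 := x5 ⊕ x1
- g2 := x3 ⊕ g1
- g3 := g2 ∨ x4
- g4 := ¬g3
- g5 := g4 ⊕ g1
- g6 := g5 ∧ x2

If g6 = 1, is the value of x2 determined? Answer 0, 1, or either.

1

g6 = g5 ∧ x2 must be 1, so both g5 = 1 and x2 = 1.
Every assignment with g6 = 1 has x2 = 1; there are 8 such assignment(s).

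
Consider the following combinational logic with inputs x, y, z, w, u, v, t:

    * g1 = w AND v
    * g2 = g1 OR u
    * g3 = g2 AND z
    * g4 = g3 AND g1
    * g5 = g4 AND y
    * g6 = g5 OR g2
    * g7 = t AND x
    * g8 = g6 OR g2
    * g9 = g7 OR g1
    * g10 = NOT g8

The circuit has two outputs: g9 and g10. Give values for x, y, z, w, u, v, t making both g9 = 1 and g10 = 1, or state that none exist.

x=1, y=1, z=0, w=0, u=0, v=1, t=1

Check with x=1, y=1, z=0, w=0, u=0, v=1, t=1:
g1 = w AND v = 0 AND 1 = 0
g2 = g1 OR u = 0 OR 0 = 0
g3 = g2 AND z = 0 AND 0 = 0
g4 = g3 AND g1 = 0 AND 0 = 0
g5 = g4 AND y = 0 AND 1 = 0
g6 = g5 OR g2 = 0 OR 0 = 0
g7 = t AND x = 1 AND 1 = 1
g8 = g6 OR g2 = 0 OR 0 = 0
g9 = g7 OR g1 = 1 OR 0 = 1
g10 = NOT g8 = NOT 0 = 1
So g9 = 1 and g10 = 1.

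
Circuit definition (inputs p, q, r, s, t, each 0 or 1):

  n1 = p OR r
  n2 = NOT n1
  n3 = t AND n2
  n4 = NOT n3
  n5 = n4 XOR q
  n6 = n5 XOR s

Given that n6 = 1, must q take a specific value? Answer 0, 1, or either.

Both values of q occur among assignments with n6 = 1:
  q=0: p=0, q=0, r=0, s=0, t=0
  q=1: p=0, q=1, r=0, s=0, t=1

either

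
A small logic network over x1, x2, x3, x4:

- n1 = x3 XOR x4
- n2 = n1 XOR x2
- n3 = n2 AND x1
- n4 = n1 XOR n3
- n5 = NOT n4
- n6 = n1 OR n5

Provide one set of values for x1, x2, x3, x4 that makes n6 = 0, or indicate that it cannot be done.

n6 = n1 OR n5 must be 0, so both n1 = 0 and n5 = 0.
Check with x1=1 x2=1 x3=0 x4=0:
n1 = x3 XOR x4 = 0 XOR 0 = 0
n2 = n1 XOR x2 = 0 XOR 1 = 1
n3 = n2 AND x1 = 1 AND 1 = 1
n4 = n1 XOR n3 = 0 XOR 1 = 1
n5 = NOT n4 = NOT 1 = 0
n6 = n1 OR n5 = 0 OR 0 = 0
So n6 = 0 as required.

x1=1 x2=1 x3=0 x4=0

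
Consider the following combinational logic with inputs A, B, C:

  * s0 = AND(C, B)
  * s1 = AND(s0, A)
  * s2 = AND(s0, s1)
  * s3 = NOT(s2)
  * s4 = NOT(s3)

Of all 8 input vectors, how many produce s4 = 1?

1

s4 = NOT(s3) must be 1, so s3 = 0.
s3 = NOT(s2) must be 0, so s2 = 1.
s2 = AND(s0, s1) must be 1, so both s0 = 1 and s1 = 1.
Enumerating the 8 input combinations, 1 give s4 = 1 and 7 give s4 = 0.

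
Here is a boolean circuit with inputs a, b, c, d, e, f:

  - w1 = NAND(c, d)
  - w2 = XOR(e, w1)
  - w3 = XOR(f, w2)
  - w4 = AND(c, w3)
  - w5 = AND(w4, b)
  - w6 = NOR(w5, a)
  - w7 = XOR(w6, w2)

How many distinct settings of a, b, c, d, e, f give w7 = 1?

32

w7 = XOR(w6, w2) must be 1, so w6 and w2 differ.
Enumerating the 64 input combinations, 32 give w7 = 1 and 32 give w7 = 0.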